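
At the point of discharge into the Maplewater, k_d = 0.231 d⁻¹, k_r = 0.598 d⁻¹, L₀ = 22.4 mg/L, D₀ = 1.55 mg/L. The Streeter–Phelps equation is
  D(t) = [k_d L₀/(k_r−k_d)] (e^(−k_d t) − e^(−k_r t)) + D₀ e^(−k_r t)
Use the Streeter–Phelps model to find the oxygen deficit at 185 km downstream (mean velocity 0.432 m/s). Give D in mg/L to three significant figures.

Travel time t = x/v = 185 km / (0.432 m/s) = 185000 m / 0.432 m/s = 428200 s = 4.956 d.
k_d L₀/(k_r−k_d) = 0.231×22.4/(0.598−0.231) = 5.174/0.3670 = 14.10 mg/L.
e^(−k_d t) = e^(−0.231×4.956) = 0.3182; e^(−k_r t) = e^(−0.598×4.956) = 0.05161.
D = 14.10 × (0.3182 − 0.05161) + 1.55 × 0.05161 = 3.759 + 0.08000 = 3.839 mg/L.

D ≈ 3.84 mg/L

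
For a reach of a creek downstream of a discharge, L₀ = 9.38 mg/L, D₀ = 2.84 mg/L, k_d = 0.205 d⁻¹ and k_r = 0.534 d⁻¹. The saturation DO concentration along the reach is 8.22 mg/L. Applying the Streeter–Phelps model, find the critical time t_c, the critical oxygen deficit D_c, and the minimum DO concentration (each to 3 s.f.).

With k_r/k_d = 2.605 and 1 − D₀(k_r−k_d)/(k_d L₀) = 0.5141,
t_c = ln(2.605 × 0.5141) / (0.534 − 0.205) = ln(1.339) / 0.3290 = 0.2920/0.3290 = 0.8876 d.
L(t_c) = L₀ e^(−k_d t_c) = 9.38 × 0.8336 = 7.819 mg/L, and at the critical point k_r D_c = k_d L, so D_c = (0.205/0.534) × 7.819 = 3.002 mg/L.
Minimum DO = C_s − D_c = 8.22 − 3.002 = 5.218 mg/L.

t_c ≈ 0.888 d; D_c ≈ 3.00 mg/L; min DO ≈ 5.22 mg/L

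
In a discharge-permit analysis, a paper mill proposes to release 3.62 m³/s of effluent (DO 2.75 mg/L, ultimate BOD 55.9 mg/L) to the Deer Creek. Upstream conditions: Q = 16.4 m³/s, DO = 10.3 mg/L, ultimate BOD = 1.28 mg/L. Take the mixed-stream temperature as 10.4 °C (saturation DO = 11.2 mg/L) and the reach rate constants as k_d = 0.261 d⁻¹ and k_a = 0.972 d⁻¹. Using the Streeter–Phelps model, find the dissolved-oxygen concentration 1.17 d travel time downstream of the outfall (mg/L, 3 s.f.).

Mixed DO = (16.4×10.3 + 3.62×2.75)/(16.4+3.62) = 178.9/20.02 = 8.935 mg/L.
Mixed L₀ = (16.4×1.28 + 3.62×55.9)/(20.02) = 223.3/20.02 = 11.16 mg/L.
Initial deficit D₀ = C_s − DO₀ = 11.2 − 8.935 = 2.265 mg/L.
D(1.17) = [0.261×11.16/(0.972−0.261)](e^(−0.261×1.17) − e^(−0.972×1.17)) + 2.265 e^(−0.972×1.17)
= 4.095 × (0.7369 − 0.3207) + 2.265 × 0.3207 = 2.431 mg/L.
DO = 11.2 − 2.431 = 8.769 mg/L.

DO ≈ 8.77 mg/L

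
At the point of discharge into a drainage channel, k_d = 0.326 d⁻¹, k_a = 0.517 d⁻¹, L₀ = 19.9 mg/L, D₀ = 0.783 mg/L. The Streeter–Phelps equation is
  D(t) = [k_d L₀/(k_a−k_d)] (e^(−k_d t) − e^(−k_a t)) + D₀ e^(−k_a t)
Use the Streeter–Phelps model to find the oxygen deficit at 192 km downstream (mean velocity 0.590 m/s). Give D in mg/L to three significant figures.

D ≈ 5.22 mg/L

Travel time t = x/v = 192 km / (0.590 m/s) = 192000 m / 0.590 m/s = 325400 s = 3.766 d.
k_d L₀/(k_a−k_d) = 0.326×19.9/(0.517−0.326) = 6.487/0.1910 = 33.97 mg/L.
e^(−k_d t) = e^(−0.326×3.766) = 0.2929; e^(−k_a t) = e^(−0.517×3.766) = 0.1427.
D = 33.97 × (0.2929 − 0.1427) + 0.783 × 0.1427 = 5.103 + 0.1117 = 5.215 mg/L.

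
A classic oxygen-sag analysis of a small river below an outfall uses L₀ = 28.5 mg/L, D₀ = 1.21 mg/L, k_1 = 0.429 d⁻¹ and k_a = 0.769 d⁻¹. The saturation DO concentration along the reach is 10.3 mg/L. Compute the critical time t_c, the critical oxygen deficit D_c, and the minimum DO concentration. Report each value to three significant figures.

t_c ≈ 1.62 d; D_c ≈ 7.95 mg/L; min DO ≈ 2.35 mg/L

With k_a/k_1 = 1.793 and 1 − D₀(k_a−k_1)/(k_1 L₀) = 0.9664,
t_c = ln(1.793 × 0.9664) / (0.769 − 0.429) = ln(1.732) / 0.3400 = 0.5494/0.3400 = 1.616 d.
D_c = (k_1/k_a) L₀ e^(−k_1 t_c) = (0.429/0.769) × 28.5 × e^(−0.429×1.616) = 0.5579 × 28.5 × 0.5000 = 7.949 mg/L.
Minimum DO = C_s − D_c = 10.3 − 7.949 = 2.351 mg/L.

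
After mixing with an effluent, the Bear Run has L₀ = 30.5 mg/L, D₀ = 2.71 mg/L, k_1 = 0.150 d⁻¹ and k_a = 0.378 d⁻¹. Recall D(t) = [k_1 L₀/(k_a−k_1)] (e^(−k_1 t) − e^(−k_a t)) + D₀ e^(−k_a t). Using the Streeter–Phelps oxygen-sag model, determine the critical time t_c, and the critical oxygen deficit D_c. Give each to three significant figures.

t_c ≈ 3.42 d; D_c ≈ 7.25 mg/L

At the critical point dD/dt = 0, so k_1 L₀ e^(−k_1 t) = k_a D. Substituting D(t) from the Streeter–Phelps equation and solving for t gives
t_c = ln[(k_a/k_1)(1 − D₀(k_a−k_1)/(k_1 L₀))] / (k_a−k_1).
Here k_a−k_1 = 0.2280 d⁻¹ and 1 − D₀(k_a−k_1)/(k_1 L₀) = 1 − 2.71×0.2280/(0.150×30.5) = 0.8649, so
t_c = ln(2.520 × 0.8649) / 0.2280 = 0.7792 / 0.2280 = 3.417 d.
D_c = (k_1/k_a) L₀ e^(−k_1 t_c) = (0.150/0.378) × 30.5 × e^(−0.150×3.417) = 0.3968 × 30.5 × 0.5989 = 7.249 mg/L.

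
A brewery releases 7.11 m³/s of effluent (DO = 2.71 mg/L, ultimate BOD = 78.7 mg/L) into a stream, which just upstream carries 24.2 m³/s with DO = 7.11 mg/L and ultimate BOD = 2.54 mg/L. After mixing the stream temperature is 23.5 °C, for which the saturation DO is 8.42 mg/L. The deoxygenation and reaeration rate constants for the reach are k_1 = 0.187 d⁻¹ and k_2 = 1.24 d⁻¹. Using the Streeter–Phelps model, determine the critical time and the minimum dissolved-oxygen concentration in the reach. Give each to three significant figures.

Mixed DO = (24.2×7.11 + 7.11×2.71)/(24.2+7.11) = 191.3/31.31 = 6.111 mg/L.
Mixed L₀ = (24.2×2.54 + 7.11×78.7)/(31.31) = 621.0/31.31 = 19.83 mg/L.
Initial deficit D₀ = C_s − DO₀ = 8.42 − 6.111 = 2.309 mg/L.
t_c = (1/1.053) ln[(1.24/0.187)(1 − 2.309×1.053/(0.187×19.83))] = 0.9497 × ln(2.284) = 0.7843 d.
D_c = (0.187/1.24) × 19.83 × e^(−0.187×0.7843) = 0.1508 × 19.83 × 0.8636 = 2.583 mg/L.
Minimum DO = 8.42 − 2.583 = 5.837 mg/L.

t_c ≈ 0.784 d; minimum DO ≈ 5.84 mg/L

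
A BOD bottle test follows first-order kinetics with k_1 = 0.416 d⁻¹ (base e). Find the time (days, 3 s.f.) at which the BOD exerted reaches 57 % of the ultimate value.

y/L₀ = 1 − e^(−k_1 t) = 0.57 ⇒ e^(−k_1 t) = 0.430
t = −ln(0.430) / 0.416 = 0.8440 / 0.416 = 2.029 d.

t ≈ 2.03 d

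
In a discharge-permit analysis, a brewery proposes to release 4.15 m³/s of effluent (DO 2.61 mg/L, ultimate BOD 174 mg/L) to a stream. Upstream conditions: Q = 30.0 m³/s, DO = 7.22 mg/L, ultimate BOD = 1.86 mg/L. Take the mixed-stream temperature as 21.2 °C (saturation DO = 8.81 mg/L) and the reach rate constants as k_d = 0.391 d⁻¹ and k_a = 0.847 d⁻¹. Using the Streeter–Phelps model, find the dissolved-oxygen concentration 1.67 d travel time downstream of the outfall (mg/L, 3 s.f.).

DO ≈ 2.87 mg/L

Mixed DO = (30.0×7.22 + 4.15×2.61)/(30.0+4.15) = 227.4/34.15 = 6.660 mg/L.
Mixed L₀ = (30.0×1.86 + 4.15×174)/(34.15) = 777.9/34.15 = 22.78 mg/L.
Initial deficit D₀ = C_s − DO₀ = 8.81 − 6.660 = 2.150 mg/L.
D(1.67) = [0.391×22.78/(0.847−0.391)](e^(−0.391×1.67) − e^(−0.847×1.67)) + 2.150 e^(−0.847×1.67)
= 19.53 × (0.5205 − 0.2430) + 2.150 × 0.2430 = 5.942 mg/L.
DO = 8.81 − 5.942 = 2.868 mg/L.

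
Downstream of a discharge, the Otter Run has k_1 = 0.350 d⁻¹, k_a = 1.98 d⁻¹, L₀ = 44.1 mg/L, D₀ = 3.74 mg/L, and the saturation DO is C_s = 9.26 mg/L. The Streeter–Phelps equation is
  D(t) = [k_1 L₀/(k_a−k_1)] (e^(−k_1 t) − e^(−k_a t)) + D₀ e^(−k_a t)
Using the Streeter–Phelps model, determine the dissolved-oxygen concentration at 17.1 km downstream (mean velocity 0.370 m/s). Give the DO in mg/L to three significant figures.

Travel time t = x/v = 17.1 km / (0.370 m/s) = 17100 m / 0.370 m/s = 46220 s = 0.5349 d.
k_1 L₀/(k_a−k_1) = 0.350×44.1/(1.98−0.350) = 15.43/1.630 = 9.469 mg/L.
e^(−k_1 t) = e^(−0.350×0.5349) = 0.8293; e^(−k_a t) = e^(−1.98×0.5349) = 0.3468.
D = 9.469 × (0.8293 − 0.3468) + 3.74 × 0.3468 = 4.569 + 1.297 = 5.866 mg/L.
DO = C_s − D = 9.26 − 5.866 = 3.394 mg/L.

DO ≈ 3.39 mg/L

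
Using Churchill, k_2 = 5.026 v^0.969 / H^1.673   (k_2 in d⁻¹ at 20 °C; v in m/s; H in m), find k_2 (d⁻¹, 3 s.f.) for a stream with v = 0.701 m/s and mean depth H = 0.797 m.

k_2 ≈ 5.21 d⁻¹

k_2 = 5.026 × 0.701^0.969 / 0.797^1.673 = 5.026 × 0.7088 / 0.6841 = 5.207 d⁻¹.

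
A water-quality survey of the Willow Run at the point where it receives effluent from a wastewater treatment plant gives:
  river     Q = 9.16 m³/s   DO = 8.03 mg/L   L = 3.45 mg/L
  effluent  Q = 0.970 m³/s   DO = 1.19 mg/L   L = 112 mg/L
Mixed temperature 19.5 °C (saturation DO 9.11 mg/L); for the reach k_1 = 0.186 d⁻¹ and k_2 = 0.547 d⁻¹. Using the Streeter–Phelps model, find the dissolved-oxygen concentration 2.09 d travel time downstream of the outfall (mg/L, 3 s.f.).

Mixed DO = (9.16×8.03 + 0.970×1.19)/(9.16+0.970) = 74.71/10.13 = 7.375 mg/L.
Mixed L₀ = (9.16×3.45 + 0.970×112)/(10.13) = 140.2/10.13 = 13.84 mg/L.
Initial deficit D₀ = C_s − DO₀ = 9.11 − 7.375 = 1.735 mg/L.
D(2.09) = [0.186×13.84/(0.547−0.186)](e^(−0.186×2.09) − e^(−0.547×2.09)) + 1.735 e^(−0.547×2.09)
= 7.133 × (0.6779 − 0.3188) + 1.735 × 0.3188 = 3.115 mg/L.
DO = 9.11 − 3.115 = 5.995 mg/L.

DO ≈ 6.00 mg/L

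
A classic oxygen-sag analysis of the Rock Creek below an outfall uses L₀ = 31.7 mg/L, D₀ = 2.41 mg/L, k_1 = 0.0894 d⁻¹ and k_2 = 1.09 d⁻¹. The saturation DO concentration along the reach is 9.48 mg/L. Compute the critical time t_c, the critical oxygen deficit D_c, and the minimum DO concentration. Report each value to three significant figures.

With k_2/k_1 = 12.19 and 1 − D₀(k_2−k_1)/(k_1 L₀) = 0.1491,
t_c = ln(12.19 × 0.1491) / (1.09 − 0.0894) = ln(1.818) / 1.001 = 0.5976/1.001 = 0.5973 d.
L(t_c) = L₀ e^(−k_1 t_c) = 31.7 × 0.9480 = 30.05 mg/L, and at the critical point k_2 D_c = k_1 L, so D_c = (0.0894/1.09) × 30.05 = 2.465 mg/L.
Minimum DO = C_s − D_c = 9.48 − 2.465 = 7.015 mg/L.

t_c ≈ 0.597 d; D_c ≈ 2.46 mg/L; min DO ≈ 7.02 mg/L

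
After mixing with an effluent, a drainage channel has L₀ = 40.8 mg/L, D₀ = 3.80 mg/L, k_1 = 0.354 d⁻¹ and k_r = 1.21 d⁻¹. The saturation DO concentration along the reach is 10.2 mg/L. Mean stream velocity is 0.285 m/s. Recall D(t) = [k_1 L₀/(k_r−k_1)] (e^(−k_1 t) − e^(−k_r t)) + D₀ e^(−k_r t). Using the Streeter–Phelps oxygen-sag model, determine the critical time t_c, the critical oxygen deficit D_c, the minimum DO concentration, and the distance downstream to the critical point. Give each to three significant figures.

t_c ≈ 1.14 d; D_c ≈ 7.98 mg/L; min DO ≈ 2.22 mg/L; x_c ≈ 28.0 km

t_c = [1/(k_r−k_1)] ln[(k_r/k_1)(1 − D₀(k_r−k_1)/(k_1 L₀))]
= [1/(1.21−0.354)] ln[(1.21/0.354)(1 − 3.80×0.8560/(0.354×40.8))]
= (1/0.8560) ln[3.418 × 0.7748] = 1.168 × ln(2.648) = 1.168 × 0.9739 = 1.138 d.
L(t_c) = L₀ e^(−k_1 t_c) = 40.8 × 0.6685 = 27.27 mg/L, and at the critical point k_r D_c = k_1 L, so D_c = (0.354/1.21) × 27.27 = 7.979 mg/L.
Minimum DO = C_s − D_c = 10.2 − 7.979 = 2.221 mg/L.
x_c = v t_c = 0.285 m/s × 1.138 d × 86400 s/d = 28020 m ≈ 28.0 km.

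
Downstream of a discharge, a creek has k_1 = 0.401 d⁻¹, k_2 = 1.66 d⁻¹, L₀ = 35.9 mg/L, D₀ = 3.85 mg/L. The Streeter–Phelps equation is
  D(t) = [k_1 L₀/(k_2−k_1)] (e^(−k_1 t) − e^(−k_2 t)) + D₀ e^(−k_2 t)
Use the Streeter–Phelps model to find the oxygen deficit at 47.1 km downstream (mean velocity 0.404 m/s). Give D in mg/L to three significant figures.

Travel time t = x/v = 47.1 km / (0.404 m/s) = 47100 m / 0.404 m/s = 116600 s = 1.349 d.
k_1 L₀/(k_2−k_1) = 0.401×35.9/(1.66−0.401) = 14.40/1.259 = 11.43 mg/L.
e^(−k_1 t) = e^(−0.401×1.349) = 0.5821; e^(−k_2 t) = e^(−1.66×1.349) = 0.1065.
D = 11.43 × (0.5821 − 0.1065) + 3.85 × 0.1065 = 5.439 + 0.4099 = 5.849 mg/L.

D ≈ 5.85 mg/L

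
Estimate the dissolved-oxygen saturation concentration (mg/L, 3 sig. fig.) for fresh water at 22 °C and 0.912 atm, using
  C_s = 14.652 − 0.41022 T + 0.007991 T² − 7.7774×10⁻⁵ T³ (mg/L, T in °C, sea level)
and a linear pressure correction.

At sea level: C_s = 14.652 − 0.41022×22 + 0.007991×22² − 7.7774×10⁻⁵×22³ = 8.667 mg/L.
Pressure correction: C_s' = 8.667 × 0.912 = 7.904 mg/L.

C_s ≈ 7.90 mg/L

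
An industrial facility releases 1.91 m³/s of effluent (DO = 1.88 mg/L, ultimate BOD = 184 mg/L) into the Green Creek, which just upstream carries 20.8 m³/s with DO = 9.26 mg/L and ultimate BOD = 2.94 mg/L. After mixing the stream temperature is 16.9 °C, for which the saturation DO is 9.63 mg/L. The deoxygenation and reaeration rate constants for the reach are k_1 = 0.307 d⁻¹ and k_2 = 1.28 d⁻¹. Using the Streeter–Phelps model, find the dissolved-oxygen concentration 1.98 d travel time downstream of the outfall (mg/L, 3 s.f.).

DO ≈ 6.88 mg/L

Mixed DO = (20.8×9.26 + 1.91×1.88)/(20.8+1.91) = 196.2/22.71 = 8.639 mg/L.
Mixed L₀ = (20.8×2.94 + 1.91×184)/(22.71) = 412.6/22.71 = 18.17 mg/L.
Initial deficit D₀ = C_s − DO₀ = 9.63 − 8.639 = 0.9907 mg/L.
D(1.98) = [0.307×18.17/(1.28−0.307)](e^(−0.307×1.98) − e^(−1.28×1.98)) + 0.9907 e^(−1.28×1.98)
= 5.732 × (0.5445 − 0.07931) + 0.9907 × 0.07931 = 2.745 mg/L.
DO = 9.63 − 2.745 = 6.885 mg/L.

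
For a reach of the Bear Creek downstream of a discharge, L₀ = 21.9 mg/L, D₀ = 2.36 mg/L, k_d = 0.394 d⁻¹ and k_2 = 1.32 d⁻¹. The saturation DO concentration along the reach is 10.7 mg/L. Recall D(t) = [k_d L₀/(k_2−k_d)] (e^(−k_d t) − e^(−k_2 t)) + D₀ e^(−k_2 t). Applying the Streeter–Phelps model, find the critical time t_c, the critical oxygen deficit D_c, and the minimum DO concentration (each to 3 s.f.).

t_c ≈ 0.990 d; D_c ≈ 4.43 mg/L; min DO ≈ 6.27 mg/L

t_c = [1/(k_2−k_d)] ln[(k_2/k_d)(1 − D₀(k_2−k_d)/(k_d L₀))]
= [1/(1.32−0.394)] ln[(1.32/0.394)(1 − 2.36×0.9260/(0.394×21.9))]
= (1/0.9260) ln[3.350 × 0.7467] = 1.080 × ln(2.502) = 1.080 × 0.9170 = 0.9903 d.
L(t_c) = L₀ e^(−k_d t_c) = 21.9 × 0.6769 = 14.83 mg/L, and at the critical point k_2 D_c = k_d L, so D_c = (0.394/1.32) × 14.83 = 4.425 mg/L.
Minimum DO = C_s − D_c = 10.7 − 4.425 = 6.275 mg/L.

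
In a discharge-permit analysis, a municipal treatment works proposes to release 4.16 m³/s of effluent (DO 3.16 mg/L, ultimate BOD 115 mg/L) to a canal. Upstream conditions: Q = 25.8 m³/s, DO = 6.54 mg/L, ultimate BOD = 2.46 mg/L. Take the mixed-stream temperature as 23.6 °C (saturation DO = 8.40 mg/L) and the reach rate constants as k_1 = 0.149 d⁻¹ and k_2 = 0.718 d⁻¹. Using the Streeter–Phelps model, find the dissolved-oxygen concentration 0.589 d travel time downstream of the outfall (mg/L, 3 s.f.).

Mixed DO = (25.8×6.54 + 4.16×3.16)/(25.8+4.16) = 181.9/29.96 = 6.071 mg/L.
Mixed L₀ = (25.8×2.46 + 4.16×115)/(29.96) = 541.9/29.96 = 18.09 mg/L.
Initial deficit D₀ = C_s − DO₀ = 8.40 − 6.071 = 2.329 mg/L.
D(0.589) = [0.149×18.09/(0.718−0.149)](e^(−0.149×0.589) − e^(−0.718×0.589)) + 2.329 e^(−0.718×0.589)
= 4.736 × (0.9160 − 0.6551) + 2.329 × 0.6551 = 2.761 mg/L.
DO = 8.40 − 2.761 = 5.639 mg/L.

DO ≈ 5.64 mg/L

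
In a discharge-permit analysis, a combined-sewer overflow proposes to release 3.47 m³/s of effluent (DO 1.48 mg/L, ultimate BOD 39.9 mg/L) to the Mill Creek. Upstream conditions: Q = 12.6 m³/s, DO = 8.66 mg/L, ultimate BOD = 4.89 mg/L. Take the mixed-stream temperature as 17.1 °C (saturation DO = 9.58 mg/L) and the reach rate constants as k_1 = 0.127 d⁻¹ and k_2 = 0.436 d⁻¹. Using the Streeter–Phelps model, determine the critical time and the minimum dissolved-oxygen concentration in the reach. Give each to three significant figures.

t_c ≈ 1.86 d; minimum DO ≈ 6.72 mg/L

Mixed DO = (12.6×8.66 + 3.47×1.48)/(12.6+3.47) = 114.3/16.07 = 7.110 mg/L.
Mixed L₀ = (12.6×4.89 + 3.47×39.9)/(16.07) = 200.1/16.07 = 12.45 mg/L.
Initial deficit D₀ = C_s − DO₀ = 9.58 − 7.110 = 2.470 mg/L.
t_c = (1/0.3090) ln[(0.436/0.127)(1 − 2.470×0.3090/(0.127×12.45))] = 3.236 × ln(1.776) = 1.858 d.
D_c = (0.127/0.436) × 12.45 × e^(−0.127×1.858) = 0.2913 × 12.45 × 0.7898 = 2.864 mg/L.
Minimum DO = 9.58 − 2.864 = 6.716 mg/L.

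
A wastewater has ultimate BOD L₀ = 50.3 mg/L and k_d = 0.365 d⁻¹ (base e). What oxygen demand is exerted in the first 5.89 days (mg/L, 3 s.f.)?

y ≈ 44.4 mg/L

y_t = L₀(1 − e^(−k_d t)) = 50.3 × (1 − e^(−0.365×5.89))
= 50.3 × (1 − 0.1165) = 50.3 × 0.8835 = 44.44 mg/L.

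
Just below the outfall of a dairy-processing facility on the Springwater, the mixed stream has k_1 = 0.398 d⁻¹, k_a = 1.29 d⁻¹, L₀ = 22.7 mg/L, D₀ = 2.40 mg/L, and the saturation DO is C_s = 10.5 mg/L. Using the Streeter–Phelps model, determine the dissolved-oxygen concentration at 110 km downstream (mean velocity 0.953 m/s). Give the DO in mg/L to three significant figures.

Travel time t = x/v = 110 km / (0.953 m/s) = 110000 m / 0.953 m/s = 115400 s = 1.336 d.
k_1 L₀/(k_a−k_1) = 0.398×22.7/(1.29−0.398) = 9.035/0.8920 = 10.13 mg/L.
e^(−k_1 t) = e^(−0.398×1.336) = 0.5876; e^(−k_a t) = e^(−1.29×1.336) = 0.1785.
D = 10.13 × (0.5876 − 0.1785) + 2.40 × 0.1785 = 4.144 + 0.4283 = 4.572 mg/L.
DO = C_s − D = 10.5 − 4.572 = 5.928 mg/L.

DO ≈ 5.93 mg/L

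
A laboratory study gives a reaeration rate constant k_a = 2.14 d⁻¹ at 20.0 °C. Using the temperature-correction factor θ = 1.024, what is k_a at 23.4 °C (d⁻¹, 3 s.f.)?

k_a ≈ 2.32 d⁻¹

k_a(T₂) = k_a(T₁) · θ^(T₂−T₁) = 2.14 × 1.024^(23.4−20.0)
= 2.14 × 1.024^3.40 = 2.14 × 1.084 = 2.320 d⁻¹.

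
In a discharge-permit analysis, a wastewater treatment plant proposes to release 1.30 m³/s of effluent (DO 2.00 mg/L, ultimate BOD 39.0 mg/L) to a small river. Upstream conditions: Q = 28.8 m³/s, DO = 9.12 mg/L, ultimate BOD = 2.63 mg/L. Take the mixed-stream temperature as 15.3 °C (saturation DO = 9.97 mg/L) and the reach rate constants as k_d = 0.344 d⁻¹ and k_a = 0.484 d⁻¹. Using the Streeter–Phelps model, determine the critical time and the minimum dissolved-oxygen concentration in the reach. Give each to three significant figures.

t_c ≈ 1.59 d; minimum DO ≈ 8.24 mg/L

Mixed DO = (28.8×9.12 + 1.30×2.00)/(28.8+1.30) = 265.3/30.10 = 8.812 mg/L.
Mixed L₀ = (28.8×2.63 + 1.30×39.0)/(30.10) = 126.4/30.10 = 4.201 mg/L.
Initial deficit D₀ = C_s − DO₀ = 9.97 − 8.812 = 1.158 mg/L.
t_c = (1/0.1400) ln[(0.484/0.344)(1 − 1.158×0.1400/(0.344×4.201))] = 7.143 × ln(1.249) = 1.589 d.
D_c = (0.344/0.484) × 4.201 × e^(−0.344×1.589) = 0.7107 × 4.201 × 0.5788 = 1.728 mg/L.
Minimum DO = 9.97 − 1.728 = 8.242 mg/L.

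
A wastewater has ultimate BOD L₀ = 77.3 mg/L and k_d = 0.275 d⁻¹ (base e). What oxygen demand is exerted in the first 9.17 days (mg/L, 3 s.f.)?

y_t = L₀(1 − e^(−k_d t)) = 77.3 × (1 − e^(−0.275×9.17))
= 77.3 × (1 − 0.08032) = 77.3 × 0.9197 = 71.09 mg/L.

y ≈ 71.1 mg/L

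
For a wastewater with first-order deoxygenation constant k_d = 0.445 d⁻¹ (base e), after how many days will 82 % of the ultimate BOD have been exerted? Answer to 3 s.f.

y/L₀ = 1 − e^(−k_d t) = 0.82 ⇒ e^(−k_d t) = 0.180
t = −ln(0.180) / 0.445 = 1.715 / 0.445 = 3.853 d.

t ≈ 3.85 d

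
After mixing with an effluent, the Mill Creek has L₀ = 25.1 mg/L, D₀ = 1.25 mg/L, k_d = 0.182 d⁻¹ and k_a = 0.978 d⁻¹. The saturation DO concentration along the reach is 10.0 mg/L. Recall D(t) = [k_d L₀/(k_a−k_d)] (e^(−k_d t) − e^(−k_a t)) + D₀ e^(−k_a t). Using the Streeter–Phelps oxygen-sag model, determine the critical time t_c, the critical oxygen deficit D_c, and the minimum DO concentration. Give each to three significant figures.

t_c ≈ 1.80 d; D_c ≈ 3.36 mg/L; min DO ≈ 6.64 mg/L

With k_a/k_d = 5.374 and 1 − D₀(k_a−k_d)/(k_d L₀) = 0.7822,
t_c = ln(5.374 × 0.7822) / (0.978 − 0.182) = ln(4.203) / 0.7960 = 1.436/0.7960 = 1.804 d.
L(t_c) = L₀ e^(−k_d t_c) = 25.1 × 0.7201 = 18.08 mg/L, and at the critical point k_a D_c = k_d L, so D_c = (0.182/0.978) × 18.08 = 3.364 mg/L.
Minimum DO = C_s − D_c = 10.0 − 3.364 = 6.636 mg/L.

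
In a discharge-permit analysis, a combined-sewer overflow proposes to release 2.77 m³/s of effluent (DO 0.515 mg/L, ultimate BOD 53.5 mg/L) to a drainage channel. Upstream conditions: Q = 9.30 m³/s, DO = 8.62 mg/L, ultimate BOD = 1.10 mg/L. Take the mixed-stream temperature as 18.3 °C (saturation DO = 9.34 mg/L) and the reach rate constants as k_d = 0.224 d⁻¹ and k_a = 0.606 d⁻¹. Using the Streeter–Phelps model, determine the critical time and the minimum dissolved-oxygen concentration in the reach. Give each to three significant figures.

t_c ≈ 1.54 d; minimum DO ≈ 5.90 mg/L

Mixed DO = (9.30×8.62 + 2.77×0.515)/(9.30+2.77) = 81.59/12.07 = 6.760 mg/L.
Mixed L₀ = (9.30×1.10 + 2.77×53.5)/(12.07) = 158.4/12.07 = 13.13 mg/L.
Initial deficit D₀ = C_s − DO₀ = 9.34 − 6.760 = 2.580 mg/L.
t_c = (1/0.3820) ln[(0.606/0.224)(1 − 2.580×0.3820/(0.224×13.13))] = 2.618 × ln(1.798) = 1.536 d.
D_c = (0.224/0.606) × 13.13 × e^(−0.224×1.536) = 0.3696 × 13.13 × 0.7088 = 3.439 mg/L.
Minimum DO = 9.34 − 3.439 = 5.901 mg/L.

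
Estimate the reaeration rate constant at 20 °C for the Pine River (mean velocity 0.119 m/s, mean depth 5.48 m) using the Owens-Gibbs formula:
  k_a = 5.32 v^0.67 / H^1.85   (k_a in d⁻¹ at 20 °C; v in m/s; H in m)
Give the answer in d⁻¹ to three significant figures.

k_a ≈ 0.0549 d⁻¹

k_a = 5.32 × 0.119^0.67 / 5.48^1.85 = 5.32 × 0.2402 / 23.27 = 0.05493 d⁻¹.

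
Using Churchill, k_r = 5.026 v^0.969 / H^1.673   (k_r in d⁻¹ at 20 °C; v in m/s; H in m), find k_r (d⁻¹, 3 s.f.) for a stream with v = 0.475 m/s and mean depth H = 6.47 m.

k_r ≈ 0.107 d⁻¹

k_r = 5.026 × 0.475^0.969 / 6.47^1.673 = 5.026 × 0.4861 / 22.73 = 0.1075 d⁻¹.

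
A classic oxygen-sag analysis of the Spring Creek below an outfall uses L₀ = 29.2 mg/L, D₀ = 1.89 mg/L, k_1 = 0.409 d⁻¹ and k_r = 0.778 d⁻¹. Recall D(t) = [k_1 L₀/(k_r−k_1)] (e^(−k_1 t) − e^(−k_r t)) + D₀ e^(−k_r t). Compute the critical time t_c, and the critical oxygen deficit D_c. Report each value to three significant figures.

With k_r/k_1 = 1.902 and 1 − D₀(k_r−k_1)/(k_1 L₀) = 0.9416,
t_c = ln(1.902 × 0.9416) / (0.778 − 0.409) = ln(1.791) / 0.3690 = 0.5828/0.3690 = 1.580 d.
D_c = (k_1/k_r) L₀ e^(−k_1 t_c) = (0.409/0.778) × 29.2 × e^(−0.409×1.580) = 0.5257 × 29.2 × 0.5241 = 8.046 mg/L.

t_c ≈ 1.58 d; D_c ≈ 8.05 mg/L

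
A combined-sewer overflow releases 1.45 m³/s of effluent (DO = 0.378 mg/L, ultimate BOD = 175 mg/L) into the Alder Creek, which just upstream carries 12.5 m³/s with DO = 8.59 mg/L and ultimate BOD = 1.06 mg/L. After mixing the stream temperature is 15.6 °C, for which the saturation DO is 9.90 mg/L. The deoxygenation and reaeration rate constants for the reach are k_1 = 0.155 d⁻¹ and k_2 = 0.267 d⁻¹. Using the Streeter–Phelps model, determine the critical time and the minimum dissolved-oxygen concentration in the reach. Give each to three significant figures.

Mixed DO = (12.5×8.59 + 1.45×0.378)/(12.5+1.45) = 107.9/13.95 = 7.736 mg/L.
Mixed L₀ = (12.5×1.06 + 1.45×175)/(13.95) = 267.0/13.95 = 19.14 mg/L.
Initial deficit D₀ = C_s − DO₀ = 9.90 − 7.736 = 2.164 mg/L.
t_c = (1/0.1120) ln[(0.267/0.155)(1 − 2.164×0.1120/(0.155×19.14))] = 8.929 × ln(1.582) = 4.095 d.
D_c = (0.155/0.267) × 19.14 × e^(−0.155×4.095) = 0.5805 × 19.14 × 0.5301 = 5.890 mg/L.
Minimum DO = 9.90 − 5.890 = 4.010 mg/L.

t_c ≈ 4.09 d; minimum DO ≈ 4.01 mg/L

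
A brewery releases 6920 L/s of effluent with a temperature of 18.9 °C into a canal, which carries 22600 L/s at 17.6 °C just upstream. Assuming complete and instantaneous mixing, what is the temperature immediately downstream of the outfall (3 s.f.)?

Flow-weighted mixing: C = (Q_r C_r + Q_w C_w)/(Q_r + Q_w)
= (22600×17.6 + 6920×18.9)/(22600 + 6920) = 528500/29520 = 17.90 °C.

17.9 °C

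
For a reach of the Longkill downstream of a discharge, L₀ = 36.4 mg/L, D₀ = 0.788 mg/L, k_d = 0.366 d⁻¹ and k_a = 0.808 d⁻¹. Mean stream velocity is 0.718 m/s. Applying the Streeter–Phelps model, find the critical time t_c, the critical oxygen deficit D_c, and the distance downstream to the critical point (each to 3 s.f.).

At the critical point dD/dt = 0, so k_d L₀ e^(−k_d t) = k_a D. Substituting D(t) from the Streeter–Phelps equation and solving for t gives
t_c = ln[(k_a/k_d)(1 − D₀(k_a−k_d)/(k_d L₀))] / (k_a−k_d).
Here k_a−k_d = 0.4420 d⁻¹ and 1 − D₀(k_a−k_d)/(k_d L₀) = 1 − 0.788×0.4420/(0.366×36.4) = 0.9739, so
t_c = ln(2.208 × 0.9739) / 0.4420 = 0.7654 / 0.4420 = 1.732 d.
D_c = (k_d/k_a) L₀ e^(−k_d t_c) = (0.366/0.808) × 36.4 × e^(−0.366×1.732) = 0.4530 × 36.4 × 0.5306 = 8.748 mg/L.
x_c = v t_c = 0.718 m/s × 1.732 d × 86400 s/d = 107400 m ≈ 107 km.

t_c ≈ 1.73 d; D_c ≈ 8.75 mg/L; x_c ≈ 107 km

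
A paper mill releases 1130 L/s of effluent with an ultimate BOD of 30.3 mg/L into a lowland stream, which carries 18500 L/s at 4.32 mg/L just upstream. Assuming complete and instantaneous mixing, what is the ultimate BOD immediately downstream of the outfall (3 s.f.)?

Flow-weighted mixing: C = (Q_r C_r + Q_w C_w)/(Q_r + Q_w)
= (18500×4.32 + 1130×30.3)/(18500 + 1130) = 114200/19630 = 5.816 mg/L.

5.82 mg/L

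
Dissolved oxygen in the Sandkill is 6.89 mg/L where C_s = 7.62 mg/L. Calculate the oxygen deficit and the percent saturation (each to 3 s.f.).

D ≈ 0.730 mg/L; 90.4 % saturation

D = C_s − C = 7.62 − 6.89 = 0.730 mg/L.
% saturation = 6.89/7.62 × 100 = 90.4 %.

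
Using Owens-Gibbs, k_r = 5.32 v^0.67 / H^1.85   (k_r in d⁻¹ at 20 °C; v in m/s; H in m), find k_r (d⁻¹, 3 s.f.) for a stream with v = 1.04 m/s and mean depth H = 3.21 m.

k_r = 5.32 × 1.04^0.67 / 3.21^1.85 = 5.32 × 1.027 / 8.650 = 0.6314 d⁻¹.

k_r ≈ 0.631 d⁻¹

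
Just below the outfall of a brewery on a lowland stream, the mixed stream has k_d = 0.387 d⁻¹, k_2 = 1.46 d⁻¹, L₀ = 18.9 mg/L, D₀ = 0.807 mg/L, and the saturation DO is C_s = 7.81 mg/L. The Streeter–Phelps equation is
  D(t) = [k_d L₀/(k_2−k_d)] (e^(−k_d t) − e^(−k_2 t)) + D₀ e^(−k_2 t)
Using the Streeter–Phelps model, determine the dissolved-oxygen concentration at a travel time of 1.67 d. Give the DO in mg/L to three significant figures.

k_d L₀/(k_2−k_d) = 0.387×18.9/(1.46−0.387) = 7.314/1.073 = 6.817 mg/L.
e^(−k_d t) = e^(−0.387×1.670) = 0.5240; e^(−k_2 t) = e^(−1.46×1.670) = 0.08732.
D = 6.817 × (0.5240 − 0.08732) + 0.807 × 0.08732 = 2.977 + 0.07047 = 3.047 mg/L.
DO = C_s − D = 7.81 − 3.047 = 4.763 mg/L.

DO ≈ 4.76 mg/L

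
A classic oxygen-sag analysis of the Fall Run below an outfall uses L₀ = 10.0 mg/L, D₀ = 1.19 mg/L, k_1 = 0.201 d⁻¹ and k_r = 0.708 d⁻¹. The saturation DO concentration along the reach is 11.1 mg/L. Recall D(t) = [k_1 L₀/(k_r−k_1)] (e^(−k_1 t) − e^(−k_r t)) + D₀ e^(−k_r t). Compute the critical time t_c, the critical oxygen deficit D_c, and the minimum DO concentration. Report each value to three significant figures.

t_c ≈ 1.78 d; D_c ≈ 1.99 mg/L; min DO ≈ 9.11 mg/L

t_c = [1/(k_r−k_1)] ln[(k_r/k_1)(1 − D₀(k_r−k_1)/(k_1 L₀))]
= [1/(0.708−0.201)] ln[(0.708/0.201)(1 − 1.19×0.5070/(0.201×10.0))]
= (1/0.5070) ln[3.522 × 0.6998] = 1.972 × ln(2.465) = 1.972 × 0.9022 = 1.780 d.
L(t_c) = L₀ e^(−k_1 t_c) = 10.0 × 0.6993 = 6.993 mg/L, and at the critical point k_r D_c = k_1 L, so D_c = (0.201/0.708) × 6.993 = 1.985 mg/L.
Minimum DO = C_s − D_c = 11.1 − 1.985 = 9.115 mg/L.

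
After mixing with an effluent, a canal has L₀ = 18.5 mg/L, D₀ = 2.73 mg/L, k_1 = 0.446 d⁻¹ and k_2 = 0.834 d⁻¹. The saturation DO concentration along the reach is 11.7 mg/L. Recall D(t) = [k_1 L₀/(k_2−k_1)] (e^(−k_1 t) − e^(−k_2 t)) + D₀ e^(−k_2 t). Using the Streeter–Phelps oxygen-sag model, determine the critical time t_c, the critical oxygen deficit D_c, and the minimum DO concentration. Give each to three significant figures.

t_c ≈ 1.26 d; D_c ≈ 5.64 mg/L; min DO ≈ 6.06 mg/L

With k_2/k_1 = 1.870 and 1 − D₀(k_2−k_1)/(k_1 L₀) = 0.8716,
t_c = ln(1.870 × 0.8716) / (0.834 − 0.446) = ln(1.630) / 0.3880 = 0.4885/0.3880 = 1.259 d.
D_c = (k_1/k_2) L₀ e^(−k_1 t_c) = (0.446/0.834) × 18.5 × e^(−0.446×1.259) = 0.5348 × 18.5 × 0.5703 = 5.642 mg/L.
Minimum DO = C_s − D_c = 11.7 − 5.642 = 6.058 mg/L.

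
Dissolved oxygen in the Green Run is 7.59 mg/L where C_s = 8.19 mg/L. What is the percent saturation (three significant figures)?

% saturation = C/C_s × 100 = 7.59/8.19 × 100 = 92.7 %.

92.7 % saturation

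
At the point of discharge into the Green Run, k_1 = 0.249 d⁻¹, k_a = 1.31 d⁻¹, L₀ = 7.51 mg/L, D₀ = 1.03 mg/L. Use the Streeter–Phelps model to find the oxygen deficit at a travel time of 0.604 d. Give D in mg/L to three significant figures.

D ≈ 1.18 mg/L

k_1 L₀/(k_a−k_1) = 0.249×7.51/(1.31−0.249) = 1.870/1.061 = 1.762 mg/L.
e^(−k_1 t) = e^(−0.249×0.6040) = 0.8604; e^(−k_a t) = e^(−1.31×0.6040) = 0.4533.
D = 1.762 × (0.8604 − 0.4533) + 1.03 × 0.4533 = 0.7175 + 0.4669 = 1.184 mg/L.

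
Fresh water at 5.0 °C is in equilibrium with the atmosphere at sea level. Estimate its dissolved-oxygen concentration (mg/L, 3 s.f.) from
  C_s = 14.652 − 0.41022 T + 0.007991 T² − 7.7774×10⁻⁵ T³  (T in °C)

C_s = 14.652 − 0.41022×5.0 + 0.007991×5.0² − 7.7774×10⁻⁵×5.0³ = 12.79 mg/L.

C_s ≈ 12.8 mg/L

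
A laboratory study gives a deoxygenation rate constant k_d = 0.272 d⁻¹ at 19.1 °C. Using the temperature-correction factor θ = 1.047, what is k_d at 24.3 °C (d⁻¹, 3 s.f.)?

k_d ≈ 0.345 d⁻¹

k_d(T₂) = k_d(T₁) · θ^(T₂−T₁) = 0.272 × 1.047^(24.3−19.1)
= 0.272 × 1.047^5.20 = 0.272 × 1.270 = 0.3454 d⁻¹.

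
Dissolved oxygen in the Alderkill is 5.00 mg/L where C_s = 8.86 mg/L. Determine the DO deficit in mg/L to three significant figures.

D = C_s − C = 8.86 − 5.00 = 3.86 mg/L.

D ≈ 3.86 mg/L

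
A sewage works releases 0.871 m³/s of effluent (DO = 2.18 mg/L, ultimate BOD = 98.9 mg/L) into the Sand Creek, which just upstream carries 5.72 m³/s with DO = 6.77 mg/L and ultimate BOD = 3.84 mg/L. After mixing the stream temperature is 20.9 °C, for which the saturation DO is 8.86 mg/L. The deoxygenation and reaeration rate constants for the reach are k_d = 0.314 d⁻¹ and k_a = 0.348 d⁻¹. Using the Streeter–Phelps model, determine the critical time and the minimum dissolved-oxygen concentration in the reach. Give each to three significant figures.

t_c ≈ 2.50 d; minimum DO ≈ 2.10 mg/L

Mixed DO = (5.72×6.77 + 0.871×2.18)/(5.72+0.871) = 40.62/6.591 = 6.163 mg/L.
Mixed L₀ = (5.72×3.84 + 0.871×98.9)/(6.591) = 108.1/6.591 = 16.40 mg/L.
Initial deficit D₀ = C_s − DO₀ = 8.86 − 6.163 = 2.697 mg/L.
t_c = (1/0.03400) ln[(0.348/0.314)(1 − 2.697×0.03400/(0.314×16.40))] = 29.41 × ln(1.089) = 2.496 d.
D_c = (0.314/0.348) × 16.40 × e^(−0.314×2.496) = 0.9023 × 16.40 × 0.4568 = 6.760 mg/L.
Minimum DO = 8.86 − 6.760 = 2.100 mg/L.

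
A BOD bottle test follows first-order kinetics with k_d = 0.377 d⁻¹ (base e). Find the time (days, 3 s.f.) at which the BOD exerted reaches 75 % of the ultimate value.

t ≈ 3.68 d

y/L₀ = 1 − e^(−k_d t) = 0.75 ⇒ e^(−k_d t) = 0.250
t = −ln(0.250) / 0.377 = 1.386 / 0.377 = 3.677 d.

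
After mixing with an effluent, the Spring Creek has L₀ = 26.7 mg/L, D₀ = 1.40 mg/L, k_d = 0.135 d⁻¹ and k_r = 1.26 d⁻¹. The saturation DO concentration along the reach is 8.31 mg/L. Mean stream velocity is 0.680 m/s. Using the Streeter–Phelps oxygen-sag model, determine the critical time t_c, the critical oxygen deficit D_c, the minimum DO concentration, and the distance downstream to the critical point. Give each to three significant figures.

At the critical point dD/dt = 0, so k_d L₀ e^(−k_d t) = k_r D. Substituting D(t) from the Streeter–Phelps equation and solving for t gives
t_c = ln[(k_r/k_d)(1 − D₀(k_r−k_d)/(k_d L₀))] / (k_r−k_d).
Here k_r−k_d = 1.125 d⁻¹ and 1 − D₀(k_r−k_d)/(k_d L₀) = 1 − 1.40×1.125/(0.135×26.7) = 0.5630, so
t_c = ln(9.333 × 0.5630) / 1.125 = 1.659 / 1.125 = 1.475 d.
D_c = (k_d/k_r) L₀ e^(−k_d t_c) = (0.135/1.26) × 26.7 × e^(−0.135×1.475) = 0.1071 × 26.7 × 0.8195 = 2.344 mg/L.
Minimum DO = C_s − D_c = 8.31 − 2.344 = 5.966 mg/L.
x_c = v t_c = 0.680 m/s × 1.475 d × 86400 s/d = 86650 m ≈ 86.6 km.

t_c ≈ 1.47 d; D_c ≈ 2.34 mg/L; min DO ≈ 5.97 mg/L; x_c ≈ 86.6 km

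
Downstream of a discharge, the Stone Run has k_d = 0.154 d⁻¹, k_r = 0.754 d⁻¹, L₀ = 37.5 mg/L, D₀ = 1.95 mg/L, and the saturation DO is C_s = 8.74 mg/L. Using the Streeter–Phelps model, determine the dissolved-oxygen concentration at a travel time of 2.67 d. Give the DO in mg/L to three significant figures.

k_d L₀/(k_r−k_d) = 0.154×37.5/(0.754−0.154) = 5.775/0.6000 = 9.625 mg/L.
e^(−k_d t) = e^(−0.154×2.670) = 0.6629; e^(−k_r t) = e^(−0.754×2.670) = 0.1336.
D = 9.625 × (0.6629 − 0.1336) + 1.95 × 0.1336 = 5.095 + 0.2604 = 5.355 mg/L.
DO = C_s − D = 8.74 − 5.355 = 3.385 mg/L.

DO ≈ 3.38 mg/L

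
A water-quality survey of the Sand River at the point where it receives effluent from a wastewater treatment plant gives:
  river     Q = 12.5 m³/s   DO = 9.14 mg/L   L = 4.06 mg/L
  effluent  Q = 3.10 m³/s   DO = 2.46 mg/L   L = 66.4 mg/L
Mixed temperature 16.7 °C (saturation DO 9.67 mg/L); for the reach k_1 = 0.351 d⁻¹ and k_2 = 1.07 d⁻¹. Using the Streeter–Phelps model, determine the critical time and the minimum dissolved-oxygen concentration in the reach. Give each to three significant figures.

t_c ≈ 1.18 d; minimum DO ≈ 6.11 mg/L

Mixed DO = (12.5×9.14 + 3.10×2.46)/(12.5+3.10) = 121.9/15.60 = 7.813 mg/L.
Mixed L₀ = (12.5×4.06 + 3.10×66.4)/(15.60) = 256.6/15.60 = 16.45 mg/L.
Initial deficit D₀ = C_s − DO₀ = 9.67 − 7.813 = 1.857 mg/L.
t_c = (1/0.7190) ln[(1.07/0.351)(1 − 1.857×0.7190/(0.351×16.45))] = 1.391 × ln(2.343) = 1.184 d.
D_c = (0.351/1.07) × 16.45 × e^(−0.351×1.184) = 0.3280 × 16.45 × 0.6599 = 3.560 mg/L.
Minimum DO = 9.67 − 3.560 = 6.110 mg/L.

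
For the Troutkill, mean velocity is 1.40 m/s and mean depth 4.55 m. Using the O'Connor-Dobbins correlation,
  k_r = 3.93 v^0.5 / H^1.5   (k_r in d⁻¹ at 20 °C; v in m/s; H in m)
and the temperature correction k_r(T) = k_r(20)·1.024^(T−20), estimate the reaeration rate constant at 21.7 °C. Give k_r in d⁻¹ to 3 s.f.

k_r(20) = 3.93 × 1.40^0.5 / 4.55^1.5 = 3.93 × 1.183 / 9.705 = 0.4791 d⁻¹.
k_r(21.7) = 0.4791 × 1.024^(21.7−20) = 0.4791 × 1.041 = 0.4988 d⁻¹.

k_r ≈ 0.499 d⁻¹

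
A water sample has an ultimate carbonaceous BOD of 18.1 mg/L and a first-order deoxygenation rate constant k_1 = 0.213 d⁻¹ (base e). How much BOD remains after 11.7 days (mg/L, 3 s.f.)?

L ≈ 1.50 mg/L

L_t = L₀ e^(−k_1 t) = 18.1 × e^(−0.213×11.7) = 18.1 × 0.08274 = 1.498 mg/L.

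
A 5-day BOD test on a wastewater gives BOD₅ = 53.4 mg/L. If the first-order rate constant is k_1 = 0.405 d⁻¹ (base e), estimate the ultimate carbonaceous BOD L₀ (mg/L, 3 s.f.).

L₀ ≈ 61.5 mg/L

BOD₅ = L₀(1 − e^(−5k_1)) ⇒ L₀ = BOD₅ / (1 − e^(−5×0.405))
= 53.4 / (1 − 0.1320) = 53.4 / 0.8680 = 61.52 mg/L.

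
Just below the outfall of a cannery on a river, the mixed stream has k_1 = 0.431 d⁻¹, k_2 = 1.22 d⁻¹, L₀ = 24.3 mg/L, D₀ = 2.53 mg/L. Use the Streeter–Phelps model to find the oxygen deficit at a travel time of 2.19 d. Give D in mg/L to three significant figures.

D ≈ 4.42 mg/L

k_1 L₀/(k_2−k_1) = 0.431×24.3/(1.22−0.431) = 10.47/0.7890 = 13.27 mg/L.
e^(−k_1 t) = e^(−0.431×2.190) = 0.3891; e^(−k_2 t) = e^(−1.22×2.190) = 0.06913.
D = 13.27 × (0.3891 − 0.06913) + 2.53 × 0.06913 = 4.248 + 0.1749 = 4.422 mg/L.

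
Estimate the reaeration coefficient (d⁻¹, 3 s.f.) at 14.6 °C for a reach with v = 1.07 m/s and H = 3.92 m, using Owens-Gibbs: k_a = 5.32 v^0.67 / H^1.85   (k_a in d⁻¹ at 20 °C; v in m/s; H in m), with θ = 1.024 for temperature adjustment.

k_a ≈ 0.391 d⁻¹

k_a(20) = 5.32 × 1.07^0.67 / 3.92^1.85 = 5.32 × 1.046 / 12.52 = 0.4447 d⁻¹.
k_a(14.6) = 0.4447 × 1.024^(14.6−20) = 0.4447 × 0.8798 = 0.3912 d⁻¹.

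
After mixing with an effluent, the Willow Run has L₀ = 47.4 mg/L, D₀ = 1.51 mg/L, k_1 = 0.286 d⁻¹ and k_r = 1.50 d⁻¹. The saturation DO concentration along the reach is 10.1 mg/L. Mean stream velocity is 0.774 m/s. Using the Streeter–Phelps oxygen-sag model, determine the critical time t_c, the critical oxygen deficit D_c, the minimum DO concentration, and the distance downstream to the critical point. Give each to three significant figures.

t_c = [1/(k_r−k_1)] ln[(k_r/k_1)(1 − D₀(k_r−k_1)/(k_1 L₀))]
= [1/(1.50−0.286)] ln[(1.50/0.286)(1 − 1.51×1.214/(0.286×47.4))]
= (1/1.214) ln[5.245 × 0.8648] = 0.8237 × ln(4.536) = 0.8237 × 1.512 = 1.245 d.
D_c = (k_1/k_r) L₀ e^(−k_1 t_c) = (0.286/1.50) × 47.4 × e^(−0.286×1.245) = 0.1907 × 47.4 × 0.7003 = 6.329 mg/L.
Minimum DO = C_s − D_c = 10.1 − 6.329 = 3.771 mg/L.
x_c = v t_c = 0.774 m/s × 1.245 d × 86400 s/d = 83290 m ≈ 83.3 km.

t_c ≈ 1.25 d; D_c ≈ 6.33 mg/L; min DO ≈ 3.77 mg/L; x_c ≈ 83.3 km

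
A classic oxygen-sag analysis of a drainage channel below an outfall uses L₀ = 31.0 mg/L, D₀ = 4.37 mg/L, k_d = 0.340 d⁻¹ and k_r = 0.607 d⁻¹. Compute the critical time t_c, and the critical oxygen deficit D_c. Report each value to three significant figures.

t_c ≈ 1.73 d; D_c ≈ 9.64 mg/L

With k_r/k_d = 1.785 and 1 − D₀(k_r−k_d)/(k_d L₀) = 0.8893,
t_c = ln(1.785 × 0.8893) / (0.607 − 0.340) = ln(1.588) / 0.2670 = 0.4623/0.2670 = 1.731 d.
L(t_c) = L₀ e^(−k_d t_c) = 31.0 × 0.5551 = 17.21 mg/L, and at the critical point k_r D_c = k_d L, so D_c = (0.340/0.607) × 17.21 = 9.638 mg/L.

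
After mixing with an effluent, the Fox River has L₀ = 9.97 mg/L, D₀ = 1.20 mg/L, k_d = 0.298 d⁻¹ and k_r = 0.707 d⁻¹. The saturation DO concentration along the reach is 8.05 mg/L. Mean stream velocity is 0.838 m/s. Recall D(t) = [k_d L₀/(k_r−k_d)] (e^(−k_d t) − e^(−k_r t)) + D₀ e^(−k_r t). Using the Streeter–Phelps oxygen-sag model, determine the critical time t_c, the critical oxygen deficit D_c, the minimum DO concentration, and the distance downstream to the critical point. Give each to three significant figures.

With k_r/k_d = 2.372 and 1 − D₀(k_r−k_d)/(k_d L₀) = 0.8348,
t_c = ln(2.372 × 0.8348) / (0.707 − 0.298) = ln(1.981) / 0.4090 = 0.6834/0.4090 = 1.671 d.
L(t_c) = L₀ e^(−k_d t_c) = 9.97 × 0.6078 = 6.060 mg/L, and at the critical point k_r D_c = k_d L, so D_c = (0.298/0.707) × 6.060 = 2.554 mg/L.
Minimum DO = C_s − D_c = 8.05 − 2.554 = 5.496 mg/L.
x_c = v t_c = 0.838 m/s × 1.671 d × 86400 s/d = 121000 m ≈ 121 km.

t_c ≈ 1.67 d; D_c ≈ 2.55 mg/L; min DO ≈ 5.50 mg/L; x_c ≈ 121 km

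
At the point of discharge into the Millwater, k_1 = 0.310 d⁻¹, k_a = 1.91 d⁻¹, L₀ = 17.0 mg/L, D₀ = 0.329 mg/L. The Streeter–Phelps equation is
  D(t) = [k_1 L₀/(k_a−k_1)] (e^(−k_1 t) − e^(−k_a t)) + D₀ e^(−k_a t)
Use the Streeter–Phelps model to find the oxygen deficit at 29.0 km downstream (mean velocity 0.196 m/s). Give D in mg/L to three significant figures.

D ≈ 1.82 mg/L

Travel time t = x/v = 29.0 km / (0.196 m/s) = 29000 m / 0.196 m/s = 148000 s = 1.712 d.
k_1 L₀/(k_a−k_1) = 0.310×17.0/(1.91−0.310) = 5.270/1.600 = 3.294 mg/L.
e^(−k_1 t) = e^(−0.310×1.712) = 0.5881; e^(−k_a t) = e^(−1.91×1.712) = 0.03797.
D = 3.294 × (0.5881 − 0.03797) + 0.329 × 0.03797 = 1.812 + 0.01249 = 1.824 mg/L.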